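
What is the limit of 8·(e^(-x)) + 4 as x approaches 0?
Direct substitution at x = 0 gives 12.

Final answer: 12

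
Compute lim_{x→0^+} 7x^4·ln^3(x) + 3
The product is a 0·∞ indeterminate form at x → 0⁺.
Rewrite the product as 7·ln^3(x) / x^(-4) and apply L'Hôpital, or use the standard hierarchy x^(-4) ≫ |ln x|^3 as x → 0⁺.
The indeterminate product → 0, so the limit = 3.

Final answer: 3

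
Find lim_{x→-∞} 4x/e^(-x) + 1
The quotient is an ∞/∞ indeterminate form as x → -∞.
Compare growth rates of the dominant terms (exponentials ≫ polynomials ≫ logarithms), or apply L'Hôpital's rule; the quotient → 0.
Adding the constant: 0 + 1 = 1. Limit = 1.

Final answer: 1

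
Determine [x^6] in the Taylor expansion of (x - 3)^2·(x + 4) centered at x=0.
Expand to order 6: (x - 3)^2·(x + 4) = x^3 - 2·x^2 - 15·x + 36 + O(x^7).
The coefficient of x^6 is 0.

Final answer: 0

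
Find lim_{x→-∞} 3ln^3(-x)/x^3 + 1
The quotient is an ∞/∞ indeterminate form as x → -∞.
Compare growth rates of the dominant terms (exponentials ≫ polynomials ≫ logarithms), or apply L'Hôpital's rule; the quotient → 0.
Adding the constant: 0 + 1 = 1. Limit = 1.

Final answer: 1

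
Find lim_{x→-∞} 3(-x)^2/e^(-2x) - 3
The quotient is an ∞/∞ indeterminate form as x → -∞.
Compare growth rates of the dominant terms (exponentials ≫ polynomials ≫ logarithms), or apply L'Hôpital's rule; the quotient → 0.
Adding the constant: 0 - 3 = -3. Limit = -3.

Final answer: -3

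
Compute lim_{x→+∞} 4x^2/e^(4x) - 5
The quotient is an ∞/∞ indeterminate form as x → +∞.
The exponential denominator e^(4x) dominates the polynomial numerator (e^x ≫ x^2 as x → ∞), so the quotient → 0.
Adding the constant: 0 - 5 = -5. Limit = -5.

Final answer: -5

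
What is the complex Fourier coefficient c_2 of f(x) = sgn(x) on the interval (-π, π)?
Compute the real Fourier coefficients first: a_2 = 0, b_2 = 0.
Then c_2 = (a_2 − i·b_2)/2 = 0.

Final answer: 0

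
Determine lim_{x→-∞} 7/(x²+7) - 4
Evaluate the dominant behaviour as x → -∞; each term tends to a finite value or vanishes.
Limit = -4.

Final answer: -4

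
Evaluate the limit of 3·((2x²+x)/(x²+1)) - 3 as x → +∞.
Evaluate the dominant behaviour as x → +∞; each term tends to a finite value or vanishes.
Limit = 3.

Final answer: 3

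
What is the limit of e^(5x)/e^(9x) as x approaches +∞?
This is an ∞/∞ indeterminate form as x → +∞.
Rewrite e^(5x)/e^(9x) = e^((5−9)x) = e^(-4x); the exponent coefficient is -4 < 0 so e^(-4x) → 0.
Limit = 0.

Final answer: 0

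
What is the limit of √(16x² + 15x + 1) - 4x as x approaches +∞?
As x → +∞: multiply by the conjugate to get (15x+1)/(√(16x²+15x+1)+4x); the denominator ~ 8x, so the limit is 15/8.
Limit = 15/8.

Final answer: 15/8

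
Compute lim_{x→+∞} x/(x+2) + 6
Evaluate the dominant behaviour as x → +∞; each term tends to a finite value or vanishes.
Limit = 7.

Final answer: 7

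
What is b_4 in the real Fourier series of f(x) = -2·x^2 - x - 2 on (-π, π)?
b_4 = (1/π) ∫_{-π}^{π} f(x)·sin(4x) dx.
Evaluate the integral (use parity and integration by parts as needed): b_4 = 1/2.

Final answer: 1/2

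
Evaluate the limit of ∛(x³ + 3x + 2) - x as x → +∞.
This is an ∞ − ∞ indeterminate form.
Multiply by (A² + AB + B²)/(A² + AB + B²) where A = ∛(x³+3x + 2), B = x to use A³ − B³ = (A−B)(A²+AB+B²); the x³ terms cancel, leaving (3x + 2)/(A²+AB+B²) with denominator ~ 3x², so the limit is 0.
Limit = 0.

Final answer: 0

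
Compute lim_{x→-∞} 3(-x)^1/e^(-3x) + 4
The quotient is an ∞/∞ indeterminate form as x → -∞.
Compare growth rates of the dominant terms (exponentials ≫ polynomials ≫ logarithms), or apply L'Hôpital's rule; the quotient → 0.
Adding the constant: 0 + 4 = 4. Limit = 4.

Final answer: 4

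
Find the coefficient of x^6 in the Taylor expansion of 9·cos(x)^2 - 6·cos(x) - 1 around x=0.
Expand to order 6: 9·cos(x)^2 - 6·cos(x) - 1 = -47·x^6/120 + 11·x^4/4 - 6·x^2 + 2 + O(x^7).
The coefficient of x^6 is -47/120.

Final answer: -47/120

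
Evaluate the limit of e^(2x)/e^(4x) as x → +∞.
This is an ∞/∞ indeterminate form as x → +∞.
Rewrite e^(2x)/e^(4x) = e^((2−4)x) = e^(-2x); the exponent coefficient is -2 < 0 so e^(-2x) → 0.
Limit = 0.

Final answer: 0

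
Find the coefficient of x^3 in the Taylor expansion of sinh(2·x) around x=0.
Expand to order 3: sinh(2·x) = 4·x^3/3 + 2·x + O(x^4).
The coefficient of x^3 is 4/3.

Final answer: 4/3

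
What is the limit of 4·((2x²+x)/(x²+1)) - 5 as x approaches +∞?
Evaluate the dominant behaviour as x → +∞; each term tends to a finite value or vanishes.
Limit = 3.

Final answer: 3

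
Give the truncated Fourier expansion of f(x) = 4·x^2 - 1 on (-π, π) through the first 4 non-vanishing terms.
-16·cos(x) + 4·cos(2·x) - 16·cos(3·x)/9 - 1 + 4·π^2/3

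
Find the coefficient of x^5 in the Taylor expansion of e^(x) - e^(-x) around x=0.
Expand to order 5: e^(x) - e^(-x) = x^5/60 + x^3/3 + 2·x + O(x^6).
The coefficient of x^5 is 1/60.

Final answer: 1/60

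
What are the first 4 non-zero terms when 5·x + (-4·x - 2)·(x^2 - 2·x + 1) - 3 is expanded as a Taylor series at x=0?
-4·x^3 + 6·x^2 + 5·x - 5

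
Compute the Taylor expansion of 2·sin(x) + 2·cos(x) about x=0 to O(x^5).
x^4/12 - x^3/3 - x^2 + 2·x + 2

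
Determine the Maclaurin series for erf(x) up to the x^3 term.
-2·x^3/(3·√(π)) + 2·x/√(π)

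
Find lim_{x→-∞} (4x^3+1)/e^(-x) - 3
The quotient is an ∞/∞ indeterminate form as x → -∞.
Compare growth rates of the dominant terms (exponentials ≫ polynomials ≫ logarithms), or apply L'Hôpital's rule; the quotient → 0.
Adding the constant: 0 - 3 = -3. Limit = -3.

Final answer: -3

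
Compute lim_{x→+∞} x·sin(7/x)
As x → +∞: let u = 7/x → 0⁺; then x·sin(7/x) = 7·sin(u)/u → 7·1 = 7.
Limit = 7.

Final answer: 7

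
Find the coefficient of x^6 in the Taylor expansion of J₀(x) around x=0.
Expand to order 6: J₀(x) = -x^6/2304 + x^4/64 - x^2/4 + 1 + O(x^7).
The coefficient of x^6 is -1/2304.

Final answer: -1/2304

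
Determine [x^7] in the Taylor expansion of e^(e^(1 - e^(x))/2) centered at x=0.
Expand to order 7: e^(e^(1 - e^(x))/2) = 209·x^7·e^(1/2)/215040 + 7·x^6·e^(1/2)/3072 - 11·x^5·e^(1/2)/1280 - 7·x^4·e^(1/2)/384 + x^3·e^(1/2)/16 + x^2·e^(1/2)/8 - x·e^(1/2)/2 + e^(1/2) + O(x^8).
The coefficient of x^7 is 209·e^(1/2)/215040.

Final answer: 209·e^(1/2)/215040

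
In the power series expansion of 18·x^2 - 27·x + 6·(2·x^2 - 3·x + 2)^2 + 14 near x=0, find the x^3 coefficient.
Expand to order 3: 18·x^2 - 27·x + 6·(2·x^2 - 3·x + 2)^2 + 14 = -72·x^3 + 120·x^2 - 99·x + 38 + O(x^4).
The coefficient of x^3 is -72.

Final answer: -72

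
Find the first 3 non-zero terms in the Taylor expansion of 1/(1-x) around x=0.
x^2 + x + 1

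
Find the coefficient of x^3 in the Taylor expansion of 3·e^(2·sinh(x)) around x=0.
Expand to order 3: 3·e^(2·sinh(x)) = 5·x^3 + 6·x^2 + 6·x + 3 + O(x^4).
The coefficient of x^3 is 5.

Final answer: 5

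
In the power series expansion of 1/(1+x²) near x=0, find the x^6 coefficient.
Expand to order 6: 1/(1+x²) = -x^6 + x^4 - x^2 + 1 + O(x^7).
The coefficient of x^6 is -1.

Final answer: -1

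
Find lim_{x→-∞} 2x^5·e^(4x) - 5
The product is a 0·∞ indeterminate form at x → -∞.
Rewrite the product as 2x^5 / e^(-4x) (an ∞/∞ form) and apply L'Hôpital, or use the standard hierarchy e^(4|x|) ≫ |x^5| as x → -∞.
The indeterminate product → 0, so the limit = -5.

Final answer: -5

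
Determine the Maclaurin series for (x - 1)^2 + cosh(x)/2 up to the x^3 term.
5·x^2/4 - 2·x + 3/2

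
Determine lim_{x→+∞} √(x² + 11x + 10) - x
This is an ∞ − ∞ indeterminate form.
Multiply and divide by the conjugate √(x²+11x + 10) + x; the x² terms cancel, leaving (11x + 10)/(√(x²+11x + 10)+x) → 11/2.
Limit = 11/2.

Final answer: 11/2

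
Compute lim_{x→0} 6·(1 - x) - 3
Direct substitution at x = 0 gives 3.

Final answer: 3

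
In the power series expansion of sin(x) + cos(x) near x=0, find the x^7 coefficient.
Expand to order 7: sin(x) + cos(x) = -x^7/5040 - x^6/720 + x^5/120 + x^4/24 - x^3/6 - x^2/2 + x + 1 + O(x^8).
The coefficient of x^7 is -1/5040.

Final answer: -1/5040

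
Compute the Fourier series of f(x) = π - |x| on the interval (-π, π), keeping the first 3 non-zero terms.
4·cos(x)/π + 4·cos(3·x)/(9·π) + π/2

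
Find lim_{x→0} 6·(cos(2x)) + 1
Direct substitution at x = 0 gives 7.

Final answer: 7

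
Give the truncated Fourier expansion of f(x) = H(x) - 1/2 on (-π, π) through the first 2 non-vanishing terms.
2·sin(x)/π + 2·sin(3·x)/(3·π)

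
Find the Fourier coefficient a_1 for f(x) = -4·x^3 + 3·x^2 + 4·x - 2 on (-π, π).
a_1 = (1/π) ∫_{-π}^{π} f(x)·cos(1x) dx.
Evaluate the integral (use parity and integration by parts as needed): a_1 = -12.

Final answer: -12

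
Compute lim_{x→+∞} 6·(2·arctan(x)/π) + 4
Evaluate the dominant behaviour as x → +∞; each term tends to a finite value or vanishes.
Limit = 10.

Final answer: 10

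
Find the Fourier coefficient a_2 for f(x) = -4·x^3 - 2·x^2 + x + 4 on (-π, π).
a_2 = (1/π) ∫_{-π}^{π} f(x)·cos(2x) dx.
Evaluate the integral (use parity and integration by parts as needed): a_2 = -2.

Final answer: -2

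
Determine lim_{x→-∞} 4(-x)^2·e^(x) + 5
The product is a 0·∞ indeterminate form at x → -∞.
Rewrite the product as 4(-x)^2 / e^(-x) (an ∞/∞ form) and apply L'Hôpital, or use the standard hierarchy e^(|x|) ≫ |(-x)^2| as x → -∞.
The indeterminate product → 0, so the limit = 5.

Final answer: 5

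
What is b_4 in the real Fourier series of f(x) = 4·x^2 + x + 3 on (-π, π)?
b_4 = (1/π) ∫_{-π}^{π} f(x)·sin(4x) dx.
Evaluate the integral (use parity and integration by parts as needed): b_4 = -1/2.

Final answer: -1/2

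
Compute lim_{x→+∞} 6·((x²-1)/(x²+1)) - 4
Evaluate the dominant behaviour as x → +∞; each term tends to a finite value or vanishes.
Limit = 2.

Final answer: 2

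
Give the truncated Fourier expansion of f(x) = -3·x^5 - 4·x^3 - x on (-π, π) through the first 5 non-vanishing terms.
(-674 - 6·π^4 + 112·π^2)·sin(x) + (-11·π^2 + 35/2 + 3·π^4)·sin(2·x) + (-2·π^4 - 50/27 + 16·π^2/9)·sin(3·x) + (29/64 + π^2/8 + 3·π^4/2)·sin(4·x) + (-6·π^4/5 - 16·π^2/25 - 154/625)·sin(5·x)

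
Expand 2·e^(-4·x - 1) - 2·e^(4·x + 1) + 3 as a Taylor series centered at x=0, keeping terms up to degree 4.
x^4·(-64·e/3 + 64·e^(-1)/3) + x^3·(-64·e/3 - 64·e^(-1)/3) + x^2·(-16·e + 16·e^(-1)) + x·(-8·e - 8·e^(-1)) - 2·e + 2·e^(-1) + 3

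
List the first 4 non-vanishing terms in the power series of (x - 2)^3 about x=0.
x^3 - 6·x^2 + 12·x - 8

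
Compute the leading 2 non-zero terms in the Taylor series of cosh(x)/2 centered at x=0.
x^2/4 + 1/2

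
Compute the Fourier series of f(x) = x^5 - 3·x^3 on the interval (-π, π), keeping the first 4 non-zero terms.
(-46·π^2 + 2·π^4 + 276)·sin(x) + (-π^4 - 12 + 8·π^2)·sin(2·x) + (-94·π^2/27 + 188/81 + 2·π^4/3)·sin(3·x) + (-π^4/2 - 51/64 + 17·π^2/8)·sin(4·x)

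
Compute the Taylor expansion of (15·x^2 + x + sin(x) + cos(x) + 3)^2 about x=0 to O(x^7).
151·x^6/120 - 23·x^5/5 + 2519·x^4/12 + 170·x^3/3 + 120·x^2 + 16·x + 16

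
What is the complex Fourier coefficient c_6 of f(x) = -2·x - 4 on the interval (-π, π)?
Compute the real Fourier coefficients first: a_6 = 0, b_6 = 2/3.
Then c_6 = (a_6 − i·b_6)/2 = -i/3.

Final answer: -i/3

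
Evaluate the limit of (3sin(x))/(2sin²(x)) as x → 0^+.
Both numerator and denominator → 0 as x → 0^+; this is a 0/0 indeterminate form.
Expand each to leading order near x = 0: numerator ~ 3·x, denominator ~ 2·x^2.
The limit of the ratio is ∞.

Final answer: ∞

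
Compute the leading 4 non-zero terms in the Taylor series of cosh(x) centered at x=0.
x^6/720 + x^4/24 + x^2/2 + 1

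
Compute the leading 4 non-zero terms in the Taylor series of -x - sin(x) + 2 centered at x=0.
-x^5/120 + x^3/6 - 2·x + 2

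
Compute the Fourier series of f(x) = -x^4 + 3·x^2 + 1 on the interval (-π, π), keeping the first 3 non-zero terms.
(-60 + 8·π^2)·cos(x) + (6 - 2·π^2)·cos(2·x) - π^4/5 + 1 + π^2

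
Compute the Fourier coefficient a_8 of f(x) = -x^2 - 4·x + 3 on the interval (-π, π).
a_8 = (1/π) ∫_{-π}^{π} f(x)·cos(8x) dx.
Evaluate the integral (use parity and integration by parts as needed): a_8 = -1/16.

Final answer: -1/16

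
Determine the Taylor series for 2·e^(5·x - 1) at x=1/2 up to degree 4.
2·e^(3/2) + 10·e^(3/2)·(x - 1/2) + 25·e^(3/2)·(x - 1/2)^2 + 125·e^(3/2)·(x - 1/2)^3/3 + 625·e^(3/2)·(x - 1/2)^4/12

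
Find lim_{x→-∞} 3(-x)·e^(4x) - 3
The product is a 0·∞ indeterminate form at x → -∞.
Rewrite the product as 3(-x) / e^(-4x) (an ∞/∞ form) and apply L'Hôpital, or use the standard hierarchy e^(4|x|) ≫ |(-x)| as x → -∞.
The indeterminate product → 0, so the limit = -3.

Final answer: -3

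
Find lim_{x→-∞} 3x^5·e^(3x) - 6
The product is a 0·∞ indeterminate form at x → -∞.
Rewrite the product as 3x^5 / e^(-3x) (an ∞/∞ form) and apply L'Hôpital, or use the standard hierarchy e^(3|x|) ≫ |x^5| as x → -∞.
The indeterminate product → 0, so the limit = -6.

Final answer: -6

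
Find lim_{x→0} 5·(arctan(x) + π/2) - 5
Direct substitution at x = 0 gives -5 + 5·π/2.

Final answer: -5 + 5·π/2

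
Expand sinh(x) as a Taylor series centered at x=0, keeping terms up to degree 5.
x^5/120 + x^3/6 + x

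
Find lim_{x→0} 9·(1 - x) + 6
Direct substitution at x = 0 gives 15.

Final answer: 15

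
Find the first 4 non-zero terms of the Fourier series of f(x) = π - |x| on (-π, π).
4·cos(x)/π + 4·cos(3·x)/(9·π) + 4·cos(5·x)/(25·π) + π/2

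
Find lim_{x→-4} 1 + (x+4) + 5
Direct substitution at x = -4 gives 6.

Final answer: 6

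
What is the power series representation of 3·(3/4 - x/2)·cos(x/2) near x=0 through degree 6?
-x^6/20480 - x^5/256 + 3·x^4/512 + 3·x^3/16 - 9·x^2/32 - 3·x/2 + 9/4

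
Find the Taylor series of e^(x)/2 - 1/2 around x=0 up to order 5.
x^5/240 + x^4/48 + x^3/12 + x^2/4 + x/2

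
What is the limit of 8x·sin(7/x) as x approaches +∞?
As x → +∞: let u = 7/x → 0⁺; then 8·x·sin(7/x) = 8·7·sin(u)/u → 8·7·1 = 56.
Limit = 56.

Final answer: 56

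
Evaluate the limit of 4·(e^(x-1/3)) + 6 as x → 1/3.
Direct substitution at x = 1/3 gives 10.

Final answer: 10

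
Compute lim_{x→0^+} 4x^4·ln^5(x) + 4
The product is a 0·∞ indeterminate form at x → 0⁺.
Rewrite the product as 4·ln^5(x) / x^(-4) and apply L'Hôpital, or use the standard hierarchy x^(-4) ≫ |ln x|^5 as x → 0⁺.
The indeterminate product → 0, so the limit = 4.

Final answer: 4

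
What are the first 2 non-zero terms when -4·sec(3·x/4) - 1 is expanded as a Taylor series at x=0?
-9·x^2/8 - 5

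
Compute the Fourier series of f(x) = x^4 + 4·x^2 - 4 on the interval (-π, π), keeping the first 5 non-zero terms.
(32 - 8·π^2)·cos(x) + (1 + 2·π^2)·cos(2·x) + (-8·π^2/9 - 32/27)·cos(3·x) + (13/16 + π^2/2)·cos(4·x) - 4 + 4·π^2/3 + π^4/5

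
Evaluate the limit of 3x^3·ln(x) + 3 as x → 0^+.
The product is a 0·∞ indeterminate form at x → 0⁺.
Rewrite the product as 3·ln(x) / x^(-3) and apply L'Hôpital, or use the standard hierarchy x^(-3) ≫ |ln x| as x → 0⁺.
The indeterminate product → 0, so the limit = 3.

Final answer: 3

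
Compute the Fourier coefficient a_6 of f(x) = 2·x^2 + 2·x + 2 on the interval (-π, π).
a_6 = (1/π) ∫_{-π}^{π} f(x)·cos(6x) dx.
Evaluate the integral (use parity and integration by parts as needed): a_6 = 2/9.

Final answer: 2/9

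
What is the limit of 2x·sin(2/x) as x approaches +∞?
As x → +∞: let u = 2/x → 0⁺; then 2·x·sin(2/x) = 2·2·sin(u)/u → 2·2·1 = 4.
Limit = 4.

Final answer: 4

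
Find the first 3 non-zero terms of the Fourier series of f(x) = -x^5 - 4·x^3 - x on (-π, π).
(-2·π^4 - 194 + 32·π^2)·sin(x) + (-π^2 + 5/2 + π^4)·sin(2·x) + (-2·π^4/3 - 32·π^2/27 + 10/81)·sin(3·x)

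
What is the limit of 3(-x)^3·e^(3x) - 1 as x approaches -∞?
The product is a 0·∞ indeterminate form at x → -∞.
Rewrite the product as 3(-x)^3 / e^(-3x) (an ∞/∞ form) and apply L'Hôpital, or use the standard hierarchy e^(3|x|) ≫ |(-x)^3| as x → -∞.
The indeterminate product → 0, so the limit = -1.

Final answer: -1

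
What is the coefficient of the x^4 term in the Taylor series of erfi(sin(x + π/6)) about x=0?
Expand to order 4: erfi(sin(x + π/6)) = -73·x^4·e^(1/4)/(192·√(π)) - √(3)·x^3·e^(1/4)/(24·√(π)) + x^2·e^(1/4)/(4·√(π)) + √(3)·x·e^(1/4)/√(π) + erfi(1/2) + O(x^5).
The coefficient of x^4 is -73·e^(1/4)/(192·√(π)).

Final answer: -73·e^(1/4)/(192·√(π))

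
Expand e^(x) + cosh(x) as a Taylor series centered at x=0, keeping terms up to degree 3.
x^3/6 + x^2 + x + 2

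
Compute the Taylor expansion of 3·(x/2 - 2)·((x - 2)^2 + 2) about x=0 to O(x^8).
3·x^3/2 - 12·x^2 + 33·x - 36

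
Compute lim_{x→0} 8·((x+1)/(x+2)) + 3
Direct substitution at x = 0 gives 7.

Final answer: 7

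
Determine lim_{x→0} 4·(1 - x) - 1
Direct substitution at x = 0 gives 3.

Final answer: 3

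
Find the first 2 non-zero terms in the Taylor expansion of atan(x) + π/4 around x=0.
x + π/4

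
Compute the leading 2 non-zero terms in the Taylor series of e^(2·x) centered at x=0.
2·x + 1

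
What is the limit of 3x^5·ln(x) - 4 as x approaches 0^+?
The product is a 0·∞ indeterminate form at x → 0⁺.
Rewrite the product as 3·ln(x) / x^(-5) and apply L'Hôpital, or use the standard hierarchy x^(-5) ≫ |ln x| as x → 0⁺.
The indeterminate product → 0, so the limit = -4.

Final answer: -4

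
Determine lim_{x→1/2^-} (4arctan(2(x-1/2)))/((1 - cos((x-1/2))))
Both numerator and denominator → 0 as x → 1/2^-; this is a 0/0 indeterminate form.
Expand each to leading order near x = 1/2: numerator ~ 8·(x - 1/2), denominator ~ (x - 1/2)^2/2.
The limit of the ratio is -∞.

Final answer: -∞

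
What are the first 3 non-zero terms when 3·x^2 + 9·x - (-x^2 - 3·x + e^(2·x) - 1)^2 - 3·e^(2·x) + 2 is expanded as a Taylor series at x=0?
-4·x^2 + 3·x - 1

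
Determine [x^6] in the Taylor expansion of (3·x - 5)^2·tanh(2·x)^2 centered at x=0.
Expand to order 6: (3·x - 5)^2·tanh(2·x)^2 = 4576·x^6/9 + 320·x^5 - 692·x^4/3 - 120·x^3 + 100·x^2 + O(x^7).
The coefficient of x^6 is 4576/9.

Final answer: 4576/9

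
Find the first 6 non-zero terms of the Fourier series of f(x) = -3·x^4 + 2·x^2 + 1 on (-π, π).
(-152 + 24·π^2)·cos(x) + (11 - 6·π^2)·cos(2·x) + (-8/3 + 8·π^2/3)·cos(3·x) + (17/16 - 3·π^2/2)·cos(4·x) + (-344/625 + 24·π^2/25)·cos(5·x) - 3·π^4/5 + 1 + 2·π^2/3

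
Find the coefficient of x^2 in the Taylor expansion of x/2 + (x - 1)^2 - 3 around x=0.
Expand to order 2: x/2 + (x - 1)^2 - 3 = x^2 - 3·x/2 - 2 + O(x^3).
The coefficient of x^2 is 1.

Final answer: 1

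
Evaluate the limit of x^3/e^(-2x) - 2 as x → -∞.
The quotient is an ∞/∞ indeterminate form as x → -∞.
Compare growth rates of the dominant terms (exponentials ≫ polynomials ≫ logarithms), or apply L'Hôpital's rule; the quotient → 0.
Adding the constant: 0 - 2 = -2. Limit = -2.

Final answer: -2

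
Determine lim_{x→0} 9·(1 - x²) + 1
Direct substitution at x = 0 gives 10.

Final answer: 10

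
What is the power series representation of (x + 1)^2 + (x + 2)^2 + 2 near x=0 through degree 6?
2·x^2 + 6·x + 7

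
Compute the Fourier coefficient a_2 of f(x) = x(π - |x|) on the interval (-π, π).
a_2 = (1/π) ∫_{-π}^{π} f(x)·cos(2x) dx.
Evaluate the integral (use parity and integration by parts as needed): a_2 = 0.

Final answer: 0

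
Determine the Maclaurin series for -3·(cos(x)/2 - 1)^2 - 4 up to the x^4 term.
-x^4/8 - 3·x^2/4 - 19/4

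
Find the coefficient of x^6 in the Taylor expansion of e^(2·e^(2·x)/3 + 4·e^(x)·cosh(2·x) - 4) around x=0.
347129809·e^(2/3)/131220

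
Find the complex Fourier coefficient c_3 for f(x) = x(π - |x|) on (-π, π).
Compute the real Fourier coefficients first: a_3 = 0, b_3 = 8/(27·π).
Then c_3 = (a_3 − i·b_3)/2 = -4·i/(27·π).

Final answer: -4·i/(27·π)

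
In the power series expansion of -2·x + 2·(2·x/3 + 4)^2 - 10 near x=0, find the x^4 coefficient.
Expand to order 4: -2·x + 2·(2·x/3 + 4)^2 - 10 = 8·x^2/9 + 26·x/3 + 22 + O(x^5).
The coefficient of x^4 is 0.

Final answer: 0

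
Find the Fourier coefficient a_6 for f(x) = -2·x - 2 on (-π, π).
a_6 = (1/π) ∫_{-π}^{π} f(x)·cos(6x) dx.
Evaluate the integral (use parity and integration by parts as needed): a_6 = 0.

Final answer: 0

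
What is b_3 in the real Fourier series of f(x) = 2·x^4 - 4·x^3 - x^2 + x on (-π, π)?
b_3 = (1/π) ∫_{-π}^{π} f(x)·sin(3x) dx.
Evaluate the integral (use parity and integration by parts as needed): b_3 = 22/9 - 8·π^2/3.

Final answer: 22/9 - 8·π^2/3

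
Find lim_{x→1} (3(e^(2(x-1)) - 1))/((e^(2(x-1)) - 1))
Both numerator and denominator → 0 as x → 1; this is a 0/0 indeterminate form.
Expand each to leading order near x = 1: numerator ~ 6·(x - 1), denominator ~ 2·(x - 1).
The limit of the ratio is 3.

Final answer: 3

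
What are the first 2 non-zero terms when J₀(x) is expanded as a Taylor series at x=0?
1 - x^2/4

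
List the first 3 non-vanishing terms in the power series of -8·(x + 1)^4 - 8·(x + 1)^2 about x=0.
-56·x^2 - 48·x - 16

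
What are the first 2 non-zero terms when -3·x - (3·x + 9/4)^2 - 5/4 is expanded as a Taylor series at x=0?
-33·x/2 - 101/16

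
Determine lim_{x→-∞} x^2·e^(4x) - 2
The product is a 0·∞ indeterminate form at x → -∞.
Rewrite the product as x^2 / e^(-4x) (an ∞/∞ form) and apply L'Hôpital, or use the standard hierarchy e^(4|x|) ≫ |x^2| as x → -∞.
The indeterminate product → 0, so the limit = -2.

Final answer: -2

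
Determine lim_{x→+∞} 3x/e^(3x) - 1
The quotient is an ∞/∞ indeterminate form as x → +∞.
The exponential denominator e^(3x) dominates the polynomial numerator (e^x ≫ x as x → ∞), so the quotient → 0.
Adding the constant: 0 - 1 = -1. Limit = -1.

Final answer: -1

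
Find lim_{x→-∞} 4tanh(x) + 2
Evaluate the dominant behaviour as x → -∞; each term tends to a finite value or vanishes.
Limit = -2.

Final answer: -2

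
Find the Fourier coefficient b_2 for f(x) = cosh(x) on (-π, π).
b_2 = (1/π) ∫_{-π}^{π} f(x)·sin(2x) dx.
Evaluate the integral (use parity and integration by parts as needed): b_2 = 0.

Final answer: 0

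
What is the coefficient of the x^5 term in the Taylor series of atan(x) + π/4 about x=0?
Expand to order 5: atan(x) + π/4 = x^5/5 - x^3/3 + x + π/4 + O(x^6).
The coefficient of x^5 is 1/5.

Final answer: 1/5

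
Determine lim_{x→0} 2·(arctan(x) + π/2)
Direct substitution at x = 0 gives π.

Final answer: π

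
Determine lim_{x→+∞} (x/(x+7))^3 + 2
As x → +∞: x/(x+7) = 1/(1 + 7/x) → 1, and the 3rd power of a limit-1 base also → 1; with the additive constant, 1 + 2 = 3.
Limit = 3.

Final answer: 3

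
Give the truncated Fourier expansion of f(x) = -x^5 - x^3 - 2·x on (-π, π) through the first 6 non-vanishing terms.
(-232 - 2·π^4 + 38·π^2)·sin(x) + (-4·π^2 + 8 + π^4)·sin(2·x) + (-2·π^4/3 - 152/81 + 22·π^2/27)·sin(3·x) + (-π^2/8 + 67/64 + π^4/2)·sin(4·x) + (-2·π^4/5 - 2·π^2/25 - 488/625)·sin(5·x) + (52/81 + 4·π^2/27 + π^4/3)·sin(6·x)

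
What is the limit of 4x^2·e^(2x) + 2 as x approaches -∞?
The product is a 0·∞ indeterminate form at x → -∞.
Rewrite the product as 4x^2 / e^(-2x) (an ∞/∞ form) and apply L'Hôpital, or use the standard hierarchy e^(2|x|) ≫ |x^2| as x → -∞.
The indeterminate product → 0, so the limit = 2.

Final answer: 2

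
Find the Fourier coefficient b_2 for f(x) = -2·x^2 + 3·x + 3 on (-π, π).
b_2 = (1/π) ∫_{-π}^{π} f(x)·sin(2x) dx.
Evaluate the integral (use parity and integration by parts as needed): b_2 = -3.

Final answer: -3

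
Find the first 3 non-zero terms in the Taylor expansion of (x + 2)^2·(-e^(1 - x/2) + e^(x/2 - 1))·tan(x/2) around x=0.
x^3·(e/12 + 23·e^(-1)/12) + x^2·(-e + 3·e^(-1)) + x·(-2·e + 2·e^(-1))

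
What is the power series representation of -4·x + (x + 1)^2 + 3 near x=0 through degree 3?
x^2 - 2·x + 4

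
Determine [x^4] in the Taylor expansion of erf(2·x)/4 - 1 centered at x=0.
Expand to order 4: erf(2·x)/4 - 1 = -4·x^3/(3·√(π)) + x/√(π) - 1 + O(x^5).
The coefficient of x^4 is 0.

Final answer: 0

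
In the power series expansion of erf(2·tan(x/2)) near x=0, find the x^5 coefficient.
Expand to order 5: erf(2·tan(x/2)) = x^5/(20·√(π)) - x^3/(2·√(π)) + 2·x/√(π) + O(x^6).
The coefficient of x^5 is 1/(20·√(π)).

Final answer: 1/(20·√(π))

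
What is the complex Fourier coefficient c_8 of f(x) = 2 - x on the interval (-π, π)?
Compute the real Fourier coefficients first: a_8 = 0, b_8 = 1/4.
Then c_8 = (a_8 − i·b_8)/2 = -i/8.

Final answer: -i/8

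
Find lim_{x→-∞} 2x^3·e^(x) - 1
The product is a 0·∞ indeterminate form at x → -∞.
Rewrite the product as 2x^3 / e^(-x) (an ∞/∞ form) and apply L'Hôpital, or use the standard hierarchy e^(|x|) ≫ |x^3| as x → -∞.
The indeterminate product → 0, so the limit = -1.

Final answer: -1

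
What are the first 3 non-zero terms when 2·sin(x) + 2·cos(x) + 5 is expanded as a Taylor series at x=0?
-x^2 + 2·x + 7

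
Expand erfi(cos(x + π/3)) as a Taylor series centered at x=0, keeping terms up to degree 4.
-73·x^4·e^(1/4)/(192·√(π)) + √(3)·x^3·e^(1/4)/(24·√(π)) + x^2·e^(1/4)/(4·√(π)) - √(3)·x·e^(1/4)/√(π) + erfi(1/2)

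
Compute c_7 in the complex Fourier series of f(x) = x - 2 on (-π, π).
Compute the real Fourier coefficients first: a_7 = 0, b_7 = 2/7.
Then c_7 = (a_7 − i·b_7)/2 = -i/7.

Final answer: -i/7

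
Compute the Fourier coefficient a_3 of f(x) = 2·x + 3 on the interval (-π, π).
a_3 = (1/π) ∫_{-π}^{π} f(x)·cos(3x) dx.
Evaluate the integral (use parity and integration by parts as needed): a_3 = 0.

Final answer: 0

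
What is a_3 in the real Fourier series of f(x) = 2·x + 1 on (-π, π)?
a_3 = (1/π) ∫_{-π}^{π} f(x)·cos(3x) dx.
Evaluate the integral (use parity and integration by parts as needed): a_3 = 0.

Final answer: 0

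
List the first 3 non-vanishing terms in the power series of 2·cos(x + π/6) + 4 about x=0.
-√(3)·x^2/2 - x + √(3) + 4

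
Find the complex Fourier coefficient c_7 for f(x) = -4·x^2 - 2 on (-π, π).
Compute the real Fourier coefficients first: a_7 = 16/49, b_7 = 0.
Then c_7 = (a_7 − i·b_7)/2 = 8/49.

Final answer: 8/49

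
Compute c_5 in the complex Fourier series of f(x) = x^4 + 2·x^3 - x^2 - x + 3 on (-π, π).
Compute the real Fourier coefficients first: a_5 = 148/625 - 8·π^2/25, b_5 = -74/125 + 4·π^2/5.
Then c_5 = (a_5 − i·b_5)/2 = -4·π^2/25 + 74/625 - 2·i·π^2/5 + 37·i/125.

Final answer: -4·π^2/25 + 74/625 - 2·i·π^2/5 + 37·i/125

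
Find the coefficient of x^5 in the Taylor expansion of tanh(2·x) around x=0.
Expand to order 5: tanh(2·x) = 64·x^5/15 - 8·x^3/3 + 2·x + O(x^6).
The coefficient of x^5 is 64/15.

Final answer: 64/15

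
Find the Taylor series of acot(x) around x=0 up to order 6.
-x^5/5 + x^3/3 - x + π/2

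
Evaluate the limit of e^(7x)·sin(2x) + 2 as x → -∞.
Evaluate the dominant behaviour as x → -∞; each term tends to a finite value or vanishes.
Limit = 2.

Final answer: 2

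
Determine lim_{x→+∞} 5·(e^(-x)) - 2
Evaluate the dominant behaviour as x → +∞; each term tends to a finite value or vanishes.
Limit = -2.

Final answer: -2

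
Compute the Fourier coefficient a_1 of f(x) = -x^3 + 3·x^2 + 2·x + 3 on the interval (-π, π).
a_1 = (1/π) ∫_{-π}^{π} f(x)·cos(1x) dx.
Evaluate the integral (use parity and integration by parts as needed): a_1 = -12.

Final answer: -12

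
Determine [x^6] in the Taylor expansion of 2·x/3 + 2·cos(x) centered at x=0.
Expand to order 6: 2·x/3 + 2·cos(x) = -x^6/360 + x^4/12 - x^2 + 2·x/3 + 2 + O(x^7).
The coefficient of x^6 is -1/360.

Final answer: -1/360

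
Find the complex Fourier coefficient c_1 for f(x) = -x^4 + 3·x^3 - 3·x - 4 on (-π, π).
Compute the real Fourier coefficients first: a_1 = -48 + 8·π^2, b_1 = -42 + 6·π^2.
Then c_1 = (a_1 − i·b_1)/2 = -24 + 4·π^2 - 3·i·π^2 + 21·i.

Final answer: -24 + 4·π^2 - 3·i·π^2 + 21·i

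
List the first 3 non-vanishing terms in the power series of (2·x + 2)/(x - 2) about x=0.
-3·x^2/4 - 3·x/2 - 1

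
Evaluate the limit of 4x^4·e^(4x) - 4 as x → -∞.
The product is a 0·∞ indeterminate form at x → -∞.
Rewrite the product as 4x^4 / e^(-4x) (an ∞/∞ form) and apply L'Hôpital, or use the standard hierarchy e^(4|x|) ≫ |x^4| as x → -∞.
The indeterminate product → 0, so the limit = -4.

Final answer: -4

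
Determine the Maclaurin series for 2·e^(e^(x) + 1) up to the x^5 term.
13·x^5·e^(2)/15 + 5·x^4·e^(2)/4 + 5·x^3·e^(2)/3 + 2·x^2·e^(2) + 2·x·e^(2) + 2·e^(2)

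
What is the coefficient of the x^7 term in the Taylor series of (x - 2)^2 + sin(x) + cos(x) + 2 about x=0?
Expand to order 7: (x - 2)^2 + sin(x) + cos(x) + 2 = -x^7/5040 - x^6/720 + x^5/120 + x^4/24 - x^3/6 + x^2/2 - 3·x + 7 + O(x^8).
The coefficient of x^7 is -1/5040.

Final answer: -1/5040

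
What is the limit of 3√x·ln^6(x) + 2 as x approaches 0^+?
The product is a 0·∞ indeterminate form at x → 0⁺.
Rewrite the product as 3·ln^6(x) / x^(-1/2) and apply L'Hôpital, or use the standard hierarchy x^(-1/2) ≫ |ln x|^6 as x → 0⁺.
The indeterminate product → 0, so the limit = 2.

Final answer: 2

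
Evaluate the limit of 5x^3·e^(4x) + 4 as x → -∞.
The product is a 0·∞ indeterminate form at x → -∞.
Rewrite the product as 5x^3 / e^(-4x) (an ∞/∞ form) and apply L'Hôpital, or use the standard hierarchy e^(4|x|) ≫ |x^3| as x → -∞.
The indeterminate product → 0, so the limit = 4.

Final answer: 4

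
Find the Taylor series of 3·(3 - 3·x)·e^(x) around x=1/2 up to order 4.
9·e^(1/2)/2 - 9·e^(1/2)·(x - 1/2)/2 - 27·e^(1/2)·(x - 1/2)^2/4 - 15·e^(1/2)·(x - 1/2)^3/4 - 21·e^(1/2)·(x - 1/2)^4/16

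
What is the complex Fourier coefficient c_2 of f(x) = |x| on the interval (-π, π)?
Compute the real Fourier coefficients first: a_2 = 0, b_2 = 0.
Then c_2 = (a_2 − i·b_2)/2 = 0.

Final answer: 0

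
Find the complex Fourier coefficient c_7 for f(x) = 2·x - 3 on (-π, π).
Compute the real Fourier coefficients first: a_7 = 0, b_7 = 4/7.
Then c_7 = (a_7 − i·b_7)/2 = -2·i/7.

Final answer: -2·i/7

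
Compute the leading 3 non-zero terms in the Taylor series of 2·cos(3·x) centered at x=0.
27·x^4/4 - 9·x^2 + 2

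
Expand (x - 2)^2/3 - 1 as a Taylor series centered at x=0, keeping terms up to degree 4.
x^2/3 - 4·x/3 + 1/3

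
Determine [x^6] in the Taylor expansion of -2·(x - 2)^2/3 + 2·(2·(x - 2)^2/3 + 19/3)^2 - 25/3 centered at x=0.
Expand to order 6: -2·(x - 2)^2/3 + 2·(2·(x - 2)^2/3 + 19/3)^2 - 25/3 = 8·x^4/9 - 64·x^3/9 + 338·x^2/9 - 280·x/3 + 151 + O(x^7).
The coefficient of x^6 is 0.

Final answer: 0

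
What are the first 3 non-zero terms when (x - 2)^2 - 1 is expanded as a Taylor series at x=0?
x^2 - 4·x + 3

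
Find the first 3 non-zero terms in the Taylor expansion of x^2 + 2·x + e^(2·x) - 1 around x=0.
4·x^3/3 + 3·x^2 + 4·x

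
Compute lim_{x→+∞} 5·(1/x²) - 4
Evaluate the dominant behaviour as x → +∞; each term tends to a finite value or vanishes.
Limit = -4.

Final answer: -4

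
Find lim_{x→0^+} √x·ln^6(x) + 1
The product is a 0·∞ indeterminate form at x → 0⁺.
Rewrite the product as ln^6(x) / x^(-1/2) and apply L'Hôpital, or use the standard hierarchy x^(-1/2) ≫ |ln x|^6 as x → 0⁺.
The indeterminate product → 0, so the limit = 1.

Final answer: 1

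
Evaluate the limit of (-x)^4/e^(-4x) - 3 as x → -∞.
The quotient is an ∞/∞ indeterminate form as x → -∞.
Compare growth rates of the dominant terms (exponentials ≫ polynomials ≫ logarithms), or apply L'Hôpital's rule; the quotient → 0.
Adding the constant: 0 - 3 = -3. Limit = -3.

Final answer: -3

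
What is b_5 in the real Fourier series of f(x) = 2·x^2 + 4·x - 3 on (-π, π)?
b_5 = (1/π) ∫_{-π}^{π} f(x)·sin(5x) dx.
Evaluate the integral (use parity and integration by parts as needed): b_5 = 8/5.

Final answer: 8/5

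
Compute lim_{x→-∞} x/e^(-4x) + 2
The quotient is an ∞/∞ indeterminate form as x → -∞.
Compare growth rates of the dominant terms (exponentials ≫ polynomials ≫ logarithms), or apply L'Hôpital's rule; the quotient → 0.
Adding the constant: 0 + 2 = 2. Limit = 2.

Final answer: 2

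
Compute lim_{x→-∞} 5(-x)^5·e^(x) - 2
The product is a 0·∞ indeterminate form at x → -∞.
Rewrite the product as 5(-x)^5 / e^(-x) (an ∞/∞ form) and apply L'Hôpital, or use the standard hierarchy e^(|x|) ≫ |(-x)^5| as x → -∞.
The indeterminate product → 0, so the limit = -2.

Final answer: -2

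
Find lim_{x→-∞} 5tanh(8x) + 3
Evaluate the dominant behaviour as x → -∞; each term tends to a finite value or vanishes.
Limit = -2.

Final answer: -2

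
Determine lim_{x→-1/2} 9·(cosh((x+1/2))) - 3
Direct substitution at x = -1/2 gives 6.

Final answer: 6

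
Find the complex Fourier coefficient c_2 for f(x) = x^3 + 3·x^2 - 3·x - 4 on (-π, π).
Compute the real Fourier coefficients first: a_2 = 3, b_2 = 9/2 - π^2.
Then c_2 = (a_2 − i·b_2)/2 = 3/2 - 9·i/4 + i·π^2/2.

Final answer: 3/2 - 9·i/4 + i·π^2/2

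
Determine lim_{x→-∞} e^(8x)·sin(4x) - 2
Evaluate the dominant behaviour as x → -∞; each term tends to a finite value or vanishes.
Limit = -2.

Final answer: -2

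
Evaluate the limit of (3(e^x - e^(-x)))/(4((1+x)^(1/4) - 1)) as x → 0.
Both numerator and denominator → 0 as x → 0; this is a 0/0 indeterminate form.
Expand each to leading order near x = 0: numerator ~ 6·x, denominator ~ x.
The limit of the ratio is 6.

Final answer: 6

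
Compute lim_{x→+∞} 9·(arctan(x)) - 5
Evaluate the dominant behaviour as x → +∞; each term tends to a finite value or vanishes.
Limit = -5 + 9·π/2.

Final answer: -5 + 9·π/2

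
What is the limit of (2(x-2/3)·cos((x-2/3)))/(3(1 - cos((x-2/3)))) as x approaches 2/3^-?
Both numerator and denominator → 0 as x → 2/3^-; this is a 0/0 indeterminate form.
Expand each to leading order near x = 2/3: numerator ~ 2·(x - 2/3), denominator ~ 3·(x - 2/3)^2/2.
The limit of the ratio is -∞.

Final answer: -∞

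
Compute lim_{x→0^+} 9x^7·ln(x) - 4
The product is a 0·∞ indeterminate form at x → 0⁺.
Rewrite the product as 9·ln(x) / x^(-7) and apply L'Hôpital, or use the standard hierarchy x^(-7) ≫ |ln x| as x → 0⁺.
The indeterminate product → 0, so the limit = -4.

Final answer: -4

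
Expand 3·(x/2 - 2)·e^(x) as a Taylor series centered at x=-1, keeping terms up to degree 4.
-15·e^(-1)/2 - 6·e^(-1)·(x + 1) - 9·e^(-1)·(x + 1)^2/4 - e^(-1)·(x + 1)^3/2 - e^(-1)·(x + 1)^4/16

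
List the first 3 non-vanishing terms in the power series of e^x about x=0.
x^2/2 + x + 1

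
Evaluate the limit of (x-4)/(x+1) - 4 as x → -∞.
Evaluate the dominant behaviour as x → -∞; each term tends to a finite value or vanishes.
Limit = -3.

Final answer: -3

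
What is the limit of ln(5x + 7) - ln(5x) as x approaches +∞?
This is an ∞ − ∞ indeterminate form.
Combine the logarithms: ln(5x+7) − ln(5x) = ln((5x+7)/(5x)) = ln(1 + 7/(5x)) → ln(1) = 0.
Limit = 0.

Final answer: 0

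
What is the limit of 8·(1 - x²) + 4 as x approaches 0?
Direct substitution at x = 0 gives 12.

Final answer: 12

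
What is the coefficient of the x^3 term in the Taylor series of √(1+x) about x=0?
Expand to order 3: √(1+x) = x^3/16 - x^2/8 + x/2 + 1 + O(x^4).
The coefficient of x^3 is 1/16.

Final answer: 1/16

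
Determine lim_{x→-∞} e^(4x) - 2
Evaluate the dominant behaviour as x → -∞; each term tends to a finite value or vanishes.
Limit = -2.

Final answer: -2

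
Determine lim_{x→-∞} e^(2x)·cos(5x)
Evaluate the dominant behaviour as x → -∞; each term tends to a finite value or vanishes.
Limit = 0.

Final answer: 0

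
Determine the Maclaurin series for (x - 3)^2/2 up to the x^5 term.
x^2/2 - 3·x + 9/2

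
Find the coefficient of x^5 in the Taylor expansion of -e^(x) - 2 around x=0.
Expand to order 5: -e^(x) - 2 = -x^5/120 - x^4/24 - x^3/6 - x^2/2 - x - 3 + O(x^6).
The coefficient of x^5 is -1/120.

Final answer: -1/120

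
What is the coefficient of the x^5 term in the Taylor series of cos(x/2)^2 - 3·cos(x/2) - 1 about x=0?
Expand to order 5: cos(x/2)^2 - 3·cos(x/2) - 1 = 5·x^4/384 + x^2/8 - 3 + O(x^6).
The coefficient of x^5 is 0.

Final answer: 0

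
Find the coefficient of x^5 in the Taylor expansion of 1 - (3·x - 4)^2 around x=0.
Expand to order 5: 1 - (3·x - 4)^2 = -9·x^2 + 24·x - 15 + O(x^6).
The coefficient of x^5 is 0.

Final answer: 0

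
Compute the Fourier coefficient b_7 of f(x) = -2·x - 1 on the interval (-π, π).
b_7 = (1/π) ∫_{-π}^{π} f(x)·sin(7x) dx.
Evaluate the integral (use parity and integration by parts as needed): b_7 = -4/7.

Final answer: -4/7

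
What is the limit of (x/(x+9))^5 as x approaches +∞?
As x → +∞: x/(x+9) = 1/(1 + 9/x) → 1, and the 5th power of a limit-1 base also → 1.
Limit = 1.

Final answer: 1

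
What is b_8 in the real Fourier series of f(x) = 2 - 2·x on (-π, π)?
b_8 = (1/π) ∫_{-π}^{π} f(x)·sin(8x) dx.
Evaluate the integral (use parity and integration by parts as needed): b_8 = 1/2.

Final answer: 1/2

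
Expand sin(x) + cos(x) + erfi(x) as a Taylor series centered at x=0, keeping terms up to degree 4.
x^4/24 + x^3·(-1/6 + 2/(3·√(π))) - x^2/2 + x·(1 + 2/√(π)) + 1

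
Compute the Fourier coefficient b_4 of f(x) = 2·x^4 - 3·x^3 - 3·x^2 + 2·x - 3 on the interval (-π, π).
b_4 = (1/π) ∫_{-π}^{π} f(x)·sin(4x) dx.
Evaluate the integral (use parity and integration by parts as needed): b_4 = -25/16 + 3·π^2/2.

Final answer: -25/16 + 3·π^2/2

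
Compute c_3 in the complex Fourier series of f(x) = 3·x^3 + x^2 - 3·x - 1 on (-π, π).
Compute the real Fourier coefficients first: a_3 = -4/9, b_3 = -10/3 + 2·π^2.
Then c_3 = (a_3 − i·b_3)/2 = -2/9 - i·π^2 + 5·i/3.

Final answer: -2/9 - i·π^2 + 5·i/3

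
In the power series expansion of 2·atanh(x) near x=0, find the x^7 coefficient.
Expand to order 7: 2·atanh(x) = 2·x^7/7 + 2·x^5/5 + 2·x^3/3 + 2·x + O(x^8).
The coefficient of x^7 is 2/7.

Final answer: 2/7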